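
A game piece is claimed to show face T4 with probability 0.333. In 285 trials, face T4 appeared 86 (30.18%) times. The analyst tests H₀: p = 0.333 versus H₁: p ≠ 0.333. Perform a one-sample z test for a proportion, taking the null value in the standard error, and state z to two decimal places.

p̂ = 86/285 = 0.3018.
SE = √(p₀(1−p₀)/n) = √(0.22211/285) = 0.0279.
z = (0.3018 − 0.333)/0.0279 = -0.0312/0.0279 = -1.12.
p-value = 2·P(Z > 1.119) ≈ 0.2630.

z = -1.12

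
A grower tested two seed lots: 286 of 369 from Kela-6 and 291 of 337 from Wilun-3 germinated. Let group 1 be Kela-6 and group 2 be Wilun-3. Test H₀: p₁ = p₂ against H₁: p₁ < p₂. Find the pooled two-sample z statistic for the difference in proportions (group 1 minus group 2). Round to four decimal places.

z = -3.0371

p̂₁ = 286/369 = 0.7750678, p̂₂ = 291/337 = 0.8635015.
Pooled p̂ = (286+291)/(369+337) = 577/706 = 0.8172805.
SE = √(0.149333 × 0.00567739) = 0.0291174.
z = (0.7750678 − 0.8635015)/0.0291174 = -0.0884337/0.0291174 = -3.0371.
p-value = P(Z < -3.037) ≈ 0.0012.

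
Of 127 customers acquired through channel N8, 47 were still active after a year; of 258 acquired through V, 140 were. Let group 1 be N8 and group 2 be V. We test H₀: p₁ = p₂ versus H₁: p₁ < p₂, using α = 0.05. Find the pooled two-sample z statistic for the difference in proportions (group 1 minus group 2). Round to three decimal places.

z = -3.185

p̂₁ = 47/127 = 0.37008, p̂₂ = 140/258 = 0.54264.
Pooled p̂ = (47+140)/(127+258) = 187/385 = 0.48571.
SE = √(p̂(1−p̂)(1/n₁+1/n₂)) = √(0.48571·0.51429·0.01175) = √(0.0029351) = 0.05418.
z = (0.37008 − 0.54264)/0.05418 = -0.17256/0.05418 = -3.185.
p-value = P(Z < -3.185) ≈ 0.0007; since p < α = 0.05, reject H₀.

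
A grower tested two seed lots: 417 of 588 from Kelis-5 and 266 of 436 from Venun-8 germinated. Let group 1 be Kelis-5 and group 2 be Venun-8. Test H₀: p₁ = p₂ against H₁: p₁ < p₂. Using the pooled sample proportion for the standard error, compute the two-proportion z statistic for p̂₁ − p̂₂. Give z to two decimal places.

z = 3.33

p̂₁ = 417/588 = 0.7092, p̂₂ = 266/436 = 0.6101.
Pooled p̂ = (417+266)/(588+436) = 683/1024 = 0.6670.
SE = √(0.222114 × 0.00399426) = 0.0298.
z = (0.7092 − 0.6101)/0.0298 = 0.0991/0.0298 = 3.33.
p-value = P(Z < 3.327) ≈ 0.9996.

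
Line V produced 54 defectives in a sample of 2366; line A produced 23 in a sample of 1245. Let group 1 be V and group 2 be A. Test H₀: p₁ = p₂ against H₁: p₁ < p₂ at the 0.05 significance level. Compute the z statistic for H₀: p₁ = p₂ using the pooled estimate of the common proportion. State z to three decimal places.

z = 0.860

p̂₁ = 54/2366 = 0.02282, p̂₂ = 23/1245 = 0.01847.
Pooled p̂ = (54+23)/(2366+1245) = 77/3611 = 0.02132.
SE = √(0.020869 × 0.00122587) = 0.00506.
z = (0.02282 − 0.01847)/0.00506 = 0.00435/0.00506 = 0.860.
p-value = P(Z < 0.860) ≈ 0.8051. With α = 0.05, fail to reject H₀.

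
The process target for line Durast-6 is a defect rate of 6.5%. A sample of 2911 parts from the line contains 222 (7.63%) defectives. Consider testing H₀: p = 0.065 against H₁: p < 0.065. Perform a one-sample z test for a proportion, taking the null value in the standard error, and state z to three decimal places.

z = 2.465

p̂ = 222/2911 = 0.076262.
Standard error under H₀: √(0.065×0.935/2911) = 0.004569.
z = (0.076262 − 0.065)/0.004569 = 0.011262/0.004569 = 2.465.
p-value = P(Z < 2.465) ≈ 0.9931.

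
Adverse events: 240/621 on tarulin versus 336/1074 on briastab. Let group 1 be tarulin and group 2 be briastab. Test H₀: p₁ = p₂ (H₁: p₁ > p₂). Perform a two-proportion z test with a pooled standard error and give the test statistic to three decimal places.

z = 3.083

p̂₁ = 240/621 = 0.38647, p̂₂ = 336/1074 = 0.31285.
Pooled p̂ = (240+336)/(621+1074) = 576/1695 = 0.33982.
SE = √(p̂(1−p̂)(1/n₁+1/n₂)) = √(0.33982·0.66018·0.0025414) = √(0.000570147) = 0.02388.
z = (0.38647 − 0.31285)/0.02388 = 0.07362/0.02388 = 3.083.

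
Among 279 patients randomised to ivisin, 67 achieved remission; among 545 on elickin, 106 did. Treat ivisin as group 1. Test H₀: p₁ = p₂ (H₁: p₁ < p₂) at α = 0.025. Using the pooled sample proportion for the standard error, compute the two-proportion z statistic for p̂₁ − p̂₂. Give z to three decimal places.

p̂₁ = 67/279 = 0.240143, p̂₂ = 106/545 = 0.194495.
Pooled p̂ = (67+106)/(279+545) = 173/824 = 0.209951.
SE = √(p̂(1−p̂)(1/n₁+1/n₂)) = √(0.209951·0.790049·0.00541909) = √(0.000898875) = 0.029981.
z = (0.240143 − 0.194495)/0.029981 = 0.045648/0.029981 = 1.523.
p-value = P(Z < 1.523) ≈ 0.9361. With α = 0.025, fail to reject H₀.

z = 1.523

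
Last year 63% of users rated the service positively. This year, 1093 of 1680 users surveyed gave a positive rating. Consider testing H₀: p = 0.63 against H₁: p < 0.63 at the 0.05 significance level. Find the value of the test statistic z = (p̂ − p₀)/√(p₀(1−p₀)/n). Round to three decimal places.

p̂ = 1093/1680 ≈ 0.650595.
SE = √(p₀(1−p₀)/n) = √(0.2331/1680) = 0.011779.
z = (0.650595 − 0.63)/0.011779 = 0.020595/0.011779 = 1.748.
p-value = P(Z < 1.748) ≈ 0.9598, so at α = 0.05 we fail to reject H₀.

z = 1.748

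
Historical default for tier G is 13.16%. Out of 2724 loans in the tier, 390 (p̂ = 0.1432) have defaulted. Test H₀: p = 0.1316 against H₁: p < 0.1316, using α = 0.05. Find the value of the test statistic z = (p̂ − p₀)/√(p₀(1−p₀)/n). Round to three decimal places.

p̂ = 390/2724 = 0.143172.
Standard error under H₀: √(0.1316×0.8684/2724) = 0.006477.
z = (0.143172 − 0.1316)/0.006477 = 0.011572/0.006477 = 1.787.
p-value = P(Z < 1.787) ≈ 0.9630; since p > α = 0.05, fail to reject H₀.

z = 1.787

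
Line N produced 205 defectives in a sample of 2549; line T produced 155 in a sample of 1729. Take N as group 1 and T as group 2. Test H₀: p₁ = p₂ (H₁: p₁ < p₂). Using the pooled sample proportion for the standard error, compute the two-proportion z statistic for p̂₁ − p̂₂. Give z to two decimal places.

p̂₁ = 205/2549 ≈ 0.0804, p̂₂ = 155/1729 ≈ 0.0896.
Pooled p̂ = (205+155)/(2549+1729) = 360/4278 = 0.0842.
SE = √(p̂(1−p̂)(1/n₁+1/n₂)) = √(0.0842·0.9158·0.00097068) = √(7.48103e-05) = 0.0086.
z = (0.0804 − 0.0896)/0.0086 = -0.0092/0.0086 = -1.07.
p-value = P(Z < -1.066) ≈ 0.1431.

z = -1.07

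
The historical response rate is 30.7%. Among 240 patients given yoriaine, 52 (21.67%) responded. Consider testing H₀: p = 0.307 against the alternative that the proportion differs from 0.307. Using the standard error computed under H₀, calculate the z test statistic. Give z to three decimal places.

z = -3.034

p̂ = 52/240 ≈ 0.21667.
Under H₀, SE = √(0.307·0.693/240) = √(0.000886463) = 0.02977.
z = (0.21667 − 0.307)/0.02977 = -0.09033/0.02977 = -3.034.
p-value = 2·P(Z > 3.034) ≈ 0.0024.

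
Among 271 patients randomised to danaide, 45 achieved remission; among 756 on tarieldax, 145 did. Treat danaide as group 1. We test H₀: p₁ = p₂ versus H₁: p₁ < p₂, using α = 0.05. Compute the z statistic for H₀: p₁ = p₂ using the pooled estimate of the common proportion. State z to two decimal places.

z = -0.94

p̂₁ = 45/271 ≈ 0.16605, p̂₂ = 145/756 ≈ 0.19180.
Pooled p̂ = (45+145)/(271+756) = 190/1027 = 0.18500.
SE = √(0.150778 × 0.00501279) = 0.02749.
z = (0.16605 − 0.19180)/0.02749 = -0.02575/0.02749 = -0.94.
p-value = P(Z < -0.937) ≈ 0.1745; since p > α = 0.05, fail to reject H₀.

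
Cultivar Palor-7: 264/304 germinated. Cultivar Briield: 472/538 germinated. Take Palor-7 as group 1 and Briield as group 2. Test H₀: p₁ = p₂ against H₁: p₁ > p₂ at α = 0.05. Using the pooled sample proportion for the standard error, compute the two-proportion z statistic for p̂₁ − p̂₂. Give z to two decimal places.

p̂₁ = 264/304 = 0.8684, p̂₂ = 472/538 = 0.8773.
Pooled p̂ = (264+472)/(304+538) = 736/842 = 0.8741.
SE = √(0.110042 × 0.00514821) = 0.0238.
z = (0.8684 − 0.8773)/0.0238 = -0.0089/0.0238 = -0.37.
p-value = P(Z > -0.374) ≈ 0.6458. With α = 0.05, fail to reject H₀.

z = -0.37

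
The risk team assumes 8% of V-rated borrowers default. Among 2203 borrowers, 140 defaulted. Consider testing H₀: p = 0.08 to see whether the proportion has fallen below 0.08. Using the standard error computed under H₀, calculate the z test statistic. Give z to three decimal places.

p̂ = 140/2203 ≈ 0.06355.
Standard error under H₀: √(0.08×0.92/2203) = 0.00578.
z = (0.06355 − 0.08)/0.00578 = -0.01645/0.00578 = -2.846.
p-value = P(Z < -2.846) ≈ 0.0022.

z = -2.846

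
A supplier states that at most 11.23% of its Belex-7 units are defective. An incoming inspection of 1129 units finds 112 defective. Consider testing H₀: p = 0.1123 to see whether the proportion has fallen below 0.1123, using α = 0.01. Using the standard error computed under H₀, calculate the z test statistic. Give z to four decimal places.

p̂ = 112/1129 = 0.0992028.
Standard error under H₀: √(0.1123×0.8877/1129) = 0.0093967.
z = (0.0992028 − 0.1123)/0.0093967 = -0.0130972/0.0093967 = -1.3938.
p-value = P(Z < -1.394) ≈ 0.0817. With α = 0.01, fail to reject H₀.

z = -1.3938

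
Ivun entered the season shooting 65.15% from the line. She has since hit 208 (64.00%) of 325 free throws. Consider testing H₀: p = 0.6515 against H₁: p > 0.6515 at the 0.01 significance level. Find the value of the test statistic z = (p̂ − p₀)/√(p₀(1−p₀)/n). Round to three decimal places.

z = -0.435

p̂ = 208/325 ≈ 0.64000.
Under H₀, SE = √(0.6515·0.3485/325) = √(0.000698608) = 0.02643.
z = (0.64000 − 0.6515)/0.02643 = -0.01150/0.02643 = -0.435.
p-value = P(Z > -0.435) ≈ 0.6683; since p > α = 0.01, fail to reject H₀.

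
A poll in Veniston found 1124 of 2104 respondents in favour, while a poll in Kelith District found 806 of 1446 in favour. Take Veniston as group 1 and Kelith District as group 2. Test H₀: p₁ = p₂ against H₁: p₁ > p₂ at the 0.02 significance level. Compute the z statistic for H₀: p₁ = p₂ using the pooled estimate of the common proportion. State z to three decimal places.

z = -1.362

p̂₁ = 1124/2104 = 0.534221, p̂₂ = 806/1446 = 0.557400.
Pooled p̂ = (1124+806)/(2104+1446) = 1930/3550 = 0.543662.
SE = √(0.248094 × 0.00116685) = 0.017014.
z = (0.534221 − 0.557400)/0.017014 = -0.023179/0.017014 = -1.362.
p-value = P(Z > -1.362) ≈ 0.9135, so at α = 0.02 we fail to reject H₀.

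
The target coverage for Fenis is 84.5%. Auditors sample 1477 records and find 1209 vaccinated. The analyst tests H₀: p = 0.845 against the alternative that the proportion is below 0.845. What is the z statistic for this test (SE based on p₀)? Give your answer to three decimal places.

p̂ = 1209/1477 ≈ 0.818551.
Under H₀, SE = √(0.845·0.155/1477) = √(8.86764e-05) = 0.009417.
z = (0.818551 − 0.845)/0.009417 = -0.026449/0.009417 = -2.809.

z = -2.809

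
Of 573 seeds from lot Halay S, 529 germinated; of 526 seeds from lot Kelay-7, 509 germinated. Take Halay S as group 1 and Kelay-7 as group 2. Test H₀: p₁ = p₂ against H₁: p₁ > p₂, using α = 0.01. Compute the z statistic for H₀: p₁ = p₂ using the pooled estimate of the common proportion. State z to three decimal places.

z = -3.216

p̂₁ = 529/573 ≈ 0.923211, p̂₂ = 509/526 ≈ 0.967681.
Pooled p̂ = (529+509)/(573+526) = 1038/1099 = 0.944495.
SE = √(p̂(1−p̂)(1/n₁+1/n₂)) = √(0.944495·0.055505·0.00364634) = √(0.000191157) = 0.013826.
z = (0.923211 − 0.967681)/0.013826 = -0.044470/0.013826 = -3.216.
p-value = P(Z > -3.216) ≈ 0.9994. With α = 0.01, fail to reject H₀.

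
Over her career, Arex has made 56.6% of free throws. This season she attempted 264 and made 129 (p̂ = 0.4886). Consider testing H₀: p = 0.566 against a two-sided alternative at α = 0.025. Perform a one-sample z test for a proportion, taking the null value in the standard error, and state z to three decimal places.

p̂ = 129/264 = 0.48864.
Under H₀, SE = √(0.566·0.434/264) = √(0.00093047) = 0.03050.
z = (0.48864 − 0.566)/0.03050 = -0.07736/0.03050 = -2.536.
Two-sided p-value ≈ 2·Φ(−2.536) = 0.0112. With α = 0.025, reject H₀.

z = -2.536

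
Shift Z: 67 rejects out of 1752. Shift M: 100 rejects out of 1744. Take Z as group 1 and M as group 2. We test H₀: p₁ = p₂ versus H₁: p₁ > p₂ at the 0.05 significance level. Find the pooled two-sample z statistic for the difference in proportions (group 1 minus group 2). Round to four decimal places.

z = -2.6472

p̂₁ = 67/1752 ≈ 0.038242, p̂₂ = 100/1744 ≈ 0.057339.
Pooled p̂ = (67+100)/(1752+1744) = 167/3496 = 0.047769.
SE = √(0.045487 × 0.00114417) = 0.007214.
z = (0.038242 − 0.057339)/0.007214 = -0.019097/0.007214 = -2.6472.
p-value = P(Z > -2.647) ≈ 0.9959; since p > α = 0.05, fail to reject H₀.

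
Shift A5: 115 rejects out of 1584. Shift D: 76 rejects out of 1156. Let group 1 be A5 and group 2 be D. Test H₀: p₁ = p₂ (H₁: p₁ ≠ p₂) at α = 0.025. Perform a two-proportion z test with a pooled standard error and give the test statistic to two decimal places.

p̂₁ = 115/1584 = 0.0726, p̂₂ = 76/1156 = 0.0657.
Pooled p̂ = (115+76)/(1584+1156) = 191/2740 = 0.0697.
SE = √(0.0648488 × 0.00149637) = 0.0099.
z = (0.0726 − 0.0657)/0.0099 = 0.0069/0.0099 = 0.70.
Two-sided p-value ≈ 2·Φ(−0.696) = 0.4864. With α = 0.025, fail to reject H₀.

z = 0.70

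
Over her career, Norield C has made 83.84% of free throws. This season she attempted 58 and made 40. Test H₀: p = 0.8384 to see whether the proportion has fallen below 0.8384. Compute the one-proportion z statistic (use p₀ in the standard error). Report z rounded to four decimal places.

p̂ = 40/58 = 0.689655.
SE = √(p₀(1−p₀)/n) = √(0.13549/58) = 0.048332.
z = (0.689655 − 0.8384)/0.048332 = -0.148745/0.048332 = -3.0776.
p-value = P(Z < -3.078) ≈ 0.0010.

z = -3.0776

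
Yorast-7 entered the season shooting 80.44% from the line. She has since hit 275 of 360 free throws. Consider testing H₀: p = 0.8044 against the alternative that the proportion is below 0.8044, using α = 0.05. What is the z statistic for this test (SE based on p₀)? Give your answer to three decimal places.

z = -1.938

p̂ = 275/360 ≈ 0.763889.
Standard error under H₀: √(0.8044×0.1956/360) = 0.020906.
z = (0.763889 − 0.8044)/0.020906 = -0.040511/0.020906 = -1.938.
p-value = P(Z < -1.938) ≈ 0.0263. With α = 0.05, reject H₀.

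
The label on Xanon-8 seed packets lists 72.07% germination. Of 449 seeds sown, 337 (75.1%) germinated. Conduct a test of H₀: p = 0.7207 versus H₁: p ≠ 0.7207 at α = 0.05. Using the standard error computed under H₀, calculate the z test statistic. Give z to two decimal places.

z = 1.41

p̂ = 337/449 ≈ 0.7506.
SE = √(p₀(1−p₀)/n) = √(0.20129/449) = 0.0212.
z = (0.7506 − 0.7207)/0.0212 = 0.0299/0.0212 = 1.41.
Two-sided p-value ≈ 2·Φ(−1.410) = 0.1585. With α = 0.05, fail to reject H₀.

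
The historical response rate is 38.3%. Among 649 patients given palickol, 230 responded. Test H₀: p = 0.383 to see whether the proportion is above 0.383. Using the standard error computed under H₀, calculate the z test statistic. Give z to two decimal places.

p̂ = 230/649 = 0.3544.
Under H₀, SE = √(0.383·0.617/649) = √(0.000364116) = 0.0191.
z = (0.3544 − 0.383)/0.0191 = -0.0286/0.0191 = -1.50.
p-value = P(Z > -1.499) ≈ 0.9331.

z = -1.50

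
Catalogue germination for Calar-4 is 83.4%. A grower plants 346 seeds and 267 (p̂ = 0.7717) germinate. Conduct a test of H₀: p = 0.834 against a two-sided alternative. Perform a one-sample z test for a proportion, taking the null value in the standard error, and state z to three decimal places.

p̂ = 267/346 ≈ 0.77168.
Standard error under H₀: √(0.834×0.166/346) = 0.02000.
z = (0.77168 − 0.834)/0.02000 = -0.06232/0.02000 = -3.116.
Two-sided p-value ≈ 2·Φ(−3.116) = 0.0018.

z = -3.116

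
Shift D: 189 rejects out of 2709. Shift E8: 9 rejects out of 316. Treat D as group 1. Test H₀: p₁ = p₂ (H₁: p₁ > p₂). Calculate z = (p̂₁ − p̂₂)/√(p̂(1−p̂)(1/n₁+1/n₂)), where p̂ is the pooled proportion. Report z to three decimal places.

p̂₁ = 189/2709 ≈ 0.069767, p̂₂ = 9/316 ≈ 0.028481.
Pooled p̂ = (189+9)/(2709+316) = 198/3025 = 0.065455.
SE = √(p̂(1−p̂)(1/n₁+1/n₂)) = √(0.065455·0.934545·0.0035337) = √(0.000216157) = 0.014702.
z = (0.069767 − 0.028481)/0.014702 = 0.041286/0.014702 = 2.808.
p-value = P(Z > 2.808) ≈ 0.0025.

z = 2.808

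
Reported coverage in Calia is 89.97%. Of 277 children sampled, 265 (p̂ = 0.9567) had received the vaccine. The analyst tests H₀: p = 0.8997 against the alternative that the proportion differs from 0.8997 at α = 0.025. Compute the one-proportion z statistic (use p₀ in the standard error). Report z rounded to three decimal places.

p̂ = 265/277 ≈ 0.95668.
Standard error under H₀: √(0.8997×0.1003/277) = 0.01805.
z = (0.95668 − 0.8997)/0.01805 = 0.05698/0.01805 = 3.157.
Two-sided p-value ≈ 2·Φ(−3.157) = 0.0016. With α = 0.025, reject H₀.

z = 3.157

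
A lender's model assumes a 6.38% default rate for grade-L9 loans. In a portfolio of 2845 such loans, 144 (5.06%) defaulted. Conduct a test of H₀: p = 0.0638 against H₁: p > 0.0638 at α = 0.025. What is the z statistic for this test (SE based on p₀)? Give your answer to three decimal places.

z = -2.878

p̂ = 144/2845 ≈ 0.05062.
Standard error under H₀: √(0.0638×0.9362/2845) = 0.00458.
z = (0.05062 − 0.0638)/0.00458 = -0.01318/0.00458 = -2.878.
p-value = P(Z > -2.878) ≈ 0.9980. With α = 0.025, fail to reject H₀.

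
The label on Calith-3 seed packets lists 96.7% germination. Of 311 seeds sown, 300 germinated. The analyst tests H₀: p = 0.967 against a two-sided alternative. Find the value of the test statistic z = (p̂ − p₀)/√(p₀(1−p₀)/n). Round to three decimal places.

p̂ = 300/311 ≈ 0.96463.
SE = √(p₀(1−p₀)/n) = √(0.031911/311) = 0.01013.
z = (0.96463 − 0.967)/0.01013 = -0.00237/0.01013 = -0.234.
p-value = 2·P(Z > 0.234) ≈ 0.8150.

z = -0.234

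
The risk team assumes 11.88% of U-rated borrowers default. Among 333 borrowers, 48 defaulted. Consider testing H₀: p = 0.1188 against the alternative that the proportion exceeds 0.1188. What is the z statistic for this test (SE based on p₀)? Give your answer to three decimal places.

p̂ = 48/333 ≈ 0.14414.
Standard error under H₀: √(0.1188×0.8812/333) = 0.01773.
z = (0.14414 − 0.1188)/0.01773 = 0.02534/0.01773 = 1.429.
p-value = P(Z > 1.429) ≈ 0.0764.

z = 1.429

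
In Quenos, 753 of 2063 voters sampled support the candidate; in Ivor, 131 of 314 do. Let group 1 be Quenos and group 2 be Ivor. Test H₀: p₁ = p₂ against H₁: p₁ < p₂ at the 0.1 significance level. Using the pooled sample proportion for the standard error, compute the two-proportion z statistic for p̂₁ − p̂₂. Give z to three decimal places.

z = -1.783

p̂₁ = 753/2063 ≈ 0.36500, p̂₂ = 131/314 ≈ 0.41720.
Pooled p̂ = (753+131)/(2063+314) = 884/2377 = 0.37190.
SE = √(p̂(1−p̂)(1/n₁+1/n₂)) = √(0.37190·0.62810·0.00366944) = √(0.000857144) = 0.02928.
z = (0.36500 − 0.41720)/0.02928 = -0.05220/0.02928 = -1.783.
p-value = P(Z < -1.783) ≈ 0.0373; since p < α = 0.1, reject H₀.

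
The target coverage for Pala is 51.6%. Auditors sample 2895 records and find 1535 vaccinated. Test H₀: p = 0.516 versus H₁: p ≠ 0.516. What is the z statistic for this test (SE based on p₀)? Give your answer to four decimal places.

p̂ = 1535/2895 ≈ 0.530225.
Under H₀, SE = √(0.516·0.484/2895) = √(8.62674e-05) = 0.009288.
z = (0.530225 − 0.516)/0.009288 = 0.014225/0.009288 = 1.5315.

z = 1.5315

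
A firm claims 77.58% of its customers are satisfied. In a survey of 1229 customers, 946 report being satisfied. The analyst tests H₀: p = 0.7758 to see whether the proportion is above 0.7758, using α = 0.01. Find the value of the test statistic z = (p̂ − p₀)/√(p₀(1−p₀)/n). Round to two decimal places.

p̂ = 946/1229 = 0.7697.
Standard error under H₀: √(0.7758×0.2242/1229) = 0.0119.
z = (0.7697 − 0.7758)/0.0119 = -0.0061/0.0119 = -0.51.
p-value = P(Z > -0.510) ≈ 0.6950, so at α = 0.01 we fail to reject H₀.

z = -0.51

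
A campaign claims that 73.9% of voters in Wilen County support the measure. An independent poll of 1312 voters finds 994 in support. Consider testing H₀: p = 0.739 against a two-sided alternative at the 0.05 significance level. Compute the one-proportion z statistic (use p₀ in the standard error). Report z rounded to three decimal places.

z = 1.536

p̂ = 994/1312 ≈ 0.75762.
Standard error under H₀: √(0.739×0.261/1312) = 0.01212.
z = (0.75762 − 0.739)/0.01212 = 0.01862/0.01212 = 1.536.
p-value = 2·P(Z > 1.536) ≈ 0.1246. With α = 0.05, fail to reject H₀.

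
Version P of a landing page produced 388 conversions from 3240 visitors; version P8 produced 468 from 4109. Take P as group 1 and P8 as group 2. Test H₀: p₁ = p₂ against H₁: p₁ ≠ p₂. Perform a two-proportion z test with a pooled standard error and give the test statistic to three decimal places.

p̂₁ = 388/3240 = 0.119753, p̂₂ = 468/4109 = 0.113896.
Pooled p̂ = (388+468)/(3240+4109) = 856/7349 = 0.116478.
SE = √(p̂(1−p̂)(1/n₁+1/n₂)) = √(0.116478·0.883522·0.00055201) = √(5.6808e-05) = 0.007537.
z = (0.119753 − 0.113896)/0.007537 = 0.005857/0.007537 = 0.777.

z = 0.777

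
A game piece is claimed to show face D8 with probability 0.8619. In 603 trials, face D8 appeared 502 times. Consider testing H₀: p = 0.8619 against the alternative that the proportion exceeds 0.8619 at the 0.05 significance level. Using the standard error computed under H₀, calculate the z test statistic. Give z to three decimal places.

z = -2.092

p̂ = 502/603 ≈ 0.832504.
SE = √(p₀(1−p₀)/n) = √(0.11903/603) = 0.014050.
z = (0.832504 − 0.8619)/0.014050 = -0.029396/0.014050 = -2.092.
p-value = P(Z > -2.092) ≈ 0.9818. With α = 0.05, fail to reject H₀.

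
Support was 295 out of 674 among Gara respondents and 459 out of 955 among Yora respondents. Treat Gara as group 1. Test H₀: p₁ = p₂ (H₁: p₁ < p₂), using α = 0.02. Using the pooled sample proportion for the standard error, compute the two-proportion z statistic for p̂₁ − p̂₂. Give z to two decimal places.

p̂₁ = 295/674 = 0.4377, p̂₂ = 459/955 = 0.4806.
Pooled p̂ = (295+459)/(674+955) = 754/1629 = 0.4629.
SE = √(0.248621 × 0.0025308) = 0.0251.
z = (0.4377 − 0.4806)/0.0251 = -0.0429/0.0251 = -1.71.
p-value = P(Z < -1.712) ≈ 0.0435; since p > α = 0.02, fail to reject H₀.

z = -1.71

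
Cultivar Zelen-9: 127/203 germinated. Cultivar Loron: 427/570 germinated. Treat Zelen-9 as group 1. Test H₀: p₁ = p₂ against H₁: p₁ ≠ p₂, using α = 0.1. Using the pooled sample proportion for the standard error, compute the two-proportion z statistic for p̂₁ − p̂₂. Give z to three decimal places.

z = -3.353

p̂₁ = 127/203 = 0.62562, p̂₂ = 427/570 = 0.74912.
Pooled p̂ = (127+427)/(203+570) = 554/773 = 0.71669.
SE = √(0.203046 × 0.00668049) = 0.03683.
z = (0.62562 − 0.74912)/0.03683 = -0.12350/0.03683 = -3.353.
p-value = 2·P(Z > 3.353) ≈ 0.0008. With α = 0.1, reject H₀.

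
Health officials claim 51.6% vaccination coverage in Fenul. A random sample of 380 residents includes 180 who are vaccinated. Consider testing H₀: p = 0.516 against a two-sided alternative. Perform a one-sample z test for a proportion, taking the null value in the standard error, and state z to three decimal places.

z = -1.651

p̂ = 180/380 = 0.47368.
SE = √(p₀(1−p₀)/n) = √(0.24974/380) = 0.02564.
z = (0.47368 − 0.516)/0.02564 = -0.04232/0.02564 = -1.651.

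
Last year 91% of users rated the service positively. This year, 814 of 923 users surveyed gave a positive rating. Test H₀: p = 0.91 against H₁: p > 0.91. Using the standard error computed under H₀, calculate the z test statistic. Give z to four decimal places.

p̂ = 814/923 ≈ 0.8819068.
SE = √(p₀(1−p₀)/n) = √(0.0819/923) = 0.0094198.
z = (0.8819068 − 0.91)/0.0094198 = -0.0280932/0.0094198 = -2.9824.
p-value = P(Z > -2.982) ≈ 0.9986.

z = -2.9824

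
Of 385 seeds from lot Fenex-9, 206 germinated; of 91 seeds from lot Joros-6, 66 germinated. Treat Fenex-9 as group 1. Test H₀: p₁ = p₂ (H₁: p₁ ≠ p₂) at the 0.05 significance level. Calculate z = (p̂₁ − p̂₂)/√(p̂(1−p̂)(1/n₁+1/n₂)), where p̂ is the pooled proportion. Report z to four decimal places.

z = -3.2975

p̂₁ = 206/385 = 0.535065, p̂₂ = 66/91 = 0.725275.
Pooled p̂ = (206+66)/(385+91) = 272/476 = 0.571429.
SE = √(p̂(1−p̂)(1/n₁+1/n₂)) = √(0.571429·0.428571·0.0135864) = √(0.00332728) = 0.057683.
z = (0.535065 − 0.725275)/0.057683 = -0.190210/0.057683 = -3.2975.
Two-sided p-value ≈ 2·Φ(−3.298) = 0.0010, so at α = 0.05 we reject H₀.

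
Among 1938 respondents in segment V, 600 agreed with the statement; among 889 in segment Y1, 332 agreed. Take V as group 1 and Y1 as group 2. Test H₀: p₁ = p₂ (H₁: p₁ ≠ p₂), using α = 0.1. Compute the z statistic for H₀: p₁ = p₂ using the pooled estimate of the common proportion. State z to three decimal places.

z = -3.353

p̂₁ = 600/1938 = 0.30960, p̂₂ = 332/889 = 0.37345.
Pooled p̂ = (600+332)/(1938+889) = 932/2827 = 0.32968.
SE = √(p̂(1−p̂)(1/n₁+1/n₂)) = √(0.32968·0.67032·0.00164086) = √(0.000362613) = 0.01904.
z = (0.30960 − 0.37345)/0.01904 = -0.06385/0.01904 = -3.353.
p-value = 2·P(Z > 3.353) ≈ 0.0008. With α = 0.1, reject H₀.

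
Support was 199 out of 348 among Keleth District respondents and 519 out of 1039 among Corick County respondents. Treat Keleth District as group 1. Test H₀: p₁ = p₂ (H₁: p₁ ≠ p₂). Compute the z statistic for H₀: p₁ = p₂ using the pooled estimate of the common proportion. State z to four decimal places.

z = 2.3368

p̂₁ = 199/348 ≈ 0.5718391, p̂₂ = 519/1039 ≈ 0.4995188.
Pooled p̂ = (199+519)/(348+1039) = 718/1387 = 0.5176640.
SE = √(0.249688 × 0.00383603) = 0.0309485.
z = (0.5718391 − 0.4995188)/0.0309485 = 0.0723203/0.0309485 = 2.3368.
p-value = 2·P(Z > 2.337) ≈ 0.0194.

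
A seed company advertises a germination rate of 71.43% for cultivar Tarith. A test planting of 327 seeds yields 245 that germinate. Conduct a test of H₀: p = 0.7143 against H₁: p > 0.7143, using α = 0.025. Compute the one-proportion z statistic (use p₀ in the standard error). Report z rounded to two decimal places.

z = 1.40

p̂ = 245/327 ≈ 0.7492.
SE = √(p₀(1−p₀)/n) = √(0.20408/327) = 0.0250.
z = (0.7492 − 0.7143)/0.0250 = 0.0349/0.0250 = 1.40.
p-value = P(Z > 1.398) ≈ 0.0810, so at α = 0.025 we fail to reject H₀.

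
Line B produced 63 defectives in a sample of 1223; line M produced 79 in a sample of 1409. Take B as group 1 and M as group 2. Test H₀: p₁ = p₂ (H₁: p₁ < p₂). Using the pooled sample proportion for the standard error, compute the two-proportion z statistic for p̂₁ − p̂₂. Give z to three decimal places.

p̂₁ = 63/1223 ≈ 0.05151, p̂₂ = 79/1409 ≈ 0.05607.
Pooled p̂ = (63+79)/(1223+1409) = 142/2632 = 0.05395.
SE = √(p̂(1−p̂)(1/n₁+1/n₂)) = √(0.05395·0.94605·0.00152738) = √(7.79587e-05) = 0.00883.
z = (0.05151 − 0.05607)/0.00883 = -0.00456/0.00883 = -0.516.

z = -0.516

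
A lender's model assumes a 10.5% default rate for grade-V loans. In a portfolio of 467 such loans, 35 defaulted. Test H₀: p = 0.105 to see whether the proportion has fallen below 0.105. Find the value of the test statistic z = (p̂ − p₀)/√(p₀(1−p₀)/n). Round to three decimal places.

z = -2.119

p̂ = 35/467 ≈ 0.074946.
Under H₀, SE = √(0.105·0.895/467) = √(0.000201231) = 0.014186.
z = (0.074946 − 0.105)/0.014186 = -0.030054/0.014186 = -2.119.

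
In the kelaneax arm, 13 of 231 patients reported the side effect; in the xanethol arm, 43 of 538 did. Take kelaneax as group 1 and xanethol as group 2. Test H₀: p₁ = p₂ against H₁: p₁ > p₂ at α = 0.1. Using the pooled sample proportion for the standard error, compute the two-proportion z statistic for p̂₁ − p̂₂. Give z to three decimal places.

z = -1.157

p̂₁ = 13/231 ≈ 0.05628, p̂₂ = 43/538 ≈ 0.07993.
Pooled p̂ = (13+43)/(231+538) = 56/769 = 0.07282.
SE = √(0.0675188 × 0.00618774) = 0.02044.
z = (0.05628 − 0.07993)/0.02044 = -0.02365/0.02044 = -1.157.
p-value = P(Z > -1.157) ≈ 0.8764; since p > α = 0.1, fail to reject H₀.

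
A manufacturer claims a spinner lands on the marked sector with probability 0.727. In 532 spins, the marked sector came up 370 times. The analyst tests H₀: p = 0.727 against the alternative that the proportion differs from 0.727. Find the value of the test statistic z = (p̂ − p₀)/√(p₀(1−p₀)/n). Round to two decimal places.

p̂ = 370/532 ≈ 0.6955.
SE = √(p₀(1−p₀)/n) = √(0.19847/532) = 0.0193.
z = (0.6955 − 0.727)/0.0193 = -0.0315/0.0193 = -1.63.
p-value = 2·P(Z > 1.631) ≈ 0.1028.

z = -1.63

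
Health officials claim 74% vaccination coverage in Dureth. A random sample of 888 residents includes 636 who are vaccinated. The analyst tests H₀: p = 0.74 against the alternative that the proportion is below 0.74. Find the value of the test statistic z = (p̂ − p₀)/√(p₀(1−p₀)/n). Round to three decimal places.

p̂ = 636/888 ≈ 0.716216.
Under H₀, SE = √(0.74·0.26/888) = √(0.000216667) = 0.014720.
z = (0.716216 − 0.74)/0.014720 = -0.023784/0.014720 = -1.616.

z = -1.616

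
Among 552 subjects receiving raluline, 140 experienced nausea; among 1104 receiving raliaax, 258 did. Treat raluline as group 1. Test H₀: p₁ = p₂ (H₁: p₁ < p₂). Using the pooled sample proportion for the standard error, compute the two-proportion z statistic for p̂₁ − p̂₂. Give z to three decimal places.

z = 0.895

p̂₁ = 140/552 ≈ 0.253623, p̂₂ = 258/1104 ≈ 0.233696.
Pooled p̂ = (140+258)/(552+1104) = 398/1656 = 0.240338.
SE = √(p̂(1−p̂)(1/n₁+1/n₂)) = √(0.240338·0.759662·0.00271739) = √(0.00049613) = 0.022274.
z = (0.253623 − 0.233696)/0.022274 = 0.019927/0.022274 = 0.895.
p-value = P(Z < 0.895) ≈ 0.8145.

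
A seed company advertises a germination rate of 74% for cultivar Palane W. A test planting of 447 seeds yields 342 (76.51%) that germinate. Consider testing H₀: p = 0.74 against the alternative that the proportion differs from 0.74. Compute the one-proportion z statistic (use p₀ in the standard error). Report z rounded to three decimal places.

p̂ = 342/447 ≈ 0.76510.
Under H₀, SE = √(0.74·0.26/447) = √(0.000430425) = 0.02075.
z = (0.76510 − 0.74)/0.02075 = 0.02510/0.02075 = 1.210.
p-value = 2·P(Z > 1.210) ≈ 0.2263.

z = 1.210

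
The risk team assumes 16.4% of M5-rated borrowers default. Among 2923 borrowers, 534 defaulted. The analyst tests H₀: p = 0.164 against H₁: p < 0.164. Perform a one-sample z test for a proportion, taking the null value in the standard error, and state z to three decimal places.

p̂ = 534/2923 ≈ 0.182689.
Under H₀, SE = √(0.164·0.836/2923) = √(4.69052e-05) = 0.006849.
z = (0.182689 − 0.164)/0.006849 = 0.018689/0.006849 = 2.729.
p-value = P(Z < 2.729) ≈ 0.9968.

z = 2.729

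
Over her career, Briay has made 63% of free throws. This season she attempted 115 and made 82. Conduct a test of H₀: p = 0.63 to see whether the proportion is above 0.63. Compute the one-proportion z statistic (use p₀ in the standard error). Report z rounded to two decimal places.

z = 1.84

p̂ = 82/115 ≈ 0.7130.
Under H₀, SE = √(0.63·0.37/115) = √(0.00202696) = 0.0450.
z = (0.7130 − 0.63)/0.0450 = 0.0830/0.0450 = 1.84.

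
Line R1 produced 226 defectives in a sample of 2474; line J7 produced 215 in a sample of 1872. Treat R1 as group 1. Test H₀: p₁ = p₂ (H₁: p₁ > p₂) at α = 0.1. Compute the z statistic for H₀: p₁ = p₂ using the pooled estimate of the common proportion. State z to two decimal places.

p̂₁ = 226/2474 ≈ 0.09135, p̂₂ = 215/1872 ≈ 0.11485.
Pooled p̂ = (226+215)/(2474+1872) = 441/4346 = 0.10147.
SE = √(p̂(1−p̂)(1/n₁+1/n₂)) = √(0.10147·0.89853·0.000938392) = √(8.55587e-05) = 0.00925.
z = (0.09135 − 0.11485)/0.00925 = -0.02350/0.00925 = -2.54.
p-value = P(Z > -2.541) ≈ 0.9945. With α = 0.1, fail to reject H₀.

z = -2.54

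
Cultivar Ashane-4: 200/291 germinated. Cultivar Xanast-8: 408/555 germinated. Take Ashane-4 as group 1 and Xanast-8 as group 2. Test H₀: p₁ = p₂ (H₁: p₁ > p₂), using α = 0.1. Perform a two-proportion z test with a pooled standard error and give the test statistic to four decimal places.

z = -1.4703

p̂₁ = 200/291 ≈ 0.6872852, p̂₂ = 408/555 ≈ 0.7351351.
Pooled p̂ = (200+408)/(291+555) = 608/846 = 0.7186761.
SE = √(0.202181 × 0.00523823) = 0.0325433.
z = (0.6872852 − 0.7351351)/0.0325433 = -0.0478499/0.0325433 = -1.4703.
p-value = P(Z > -1.470) ≈ 0.9293; since p > α = 0.1, fail to reject H₀.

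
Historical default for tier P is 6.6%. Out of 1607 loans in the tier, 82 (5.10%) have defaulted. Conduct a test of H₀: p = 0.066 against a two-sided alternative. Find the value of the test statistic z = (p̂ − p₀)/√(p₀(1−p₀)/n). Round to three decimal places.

z = -2.418

p̂ = 82/1607 = 0.05103.
Under H₀, SE = √(0.066·0.934/1607) = √(3.83597e-05) = 0.00619.
z = (0.05103 − 0.066)/0.00619 = -0.01497/0.00619 = -2.418.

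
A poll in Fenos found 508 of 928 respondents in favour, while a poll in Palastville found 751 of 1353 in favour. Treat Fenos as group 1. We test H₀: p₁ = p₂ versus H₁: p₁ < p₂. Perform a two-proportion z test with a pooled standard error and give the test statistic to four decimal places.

p̂₁ = 508/928 ≈ 0.547414, p̂₂ = 751/1353 ≈ 0.555063.
Pooled p̂ = (508+751)/(928+1353) = 1259/2281 = 0.551951.
SE = √(p̂(1−p̂)(1/n₁+1/n₂)) = √(0.551951·0.448049·0.00181668) = √(0.000449268) = 0.021196.
z = (0.547414 − 0.555063)/0.021196 = -0.007649/0.021196 = -0.3609.
p-value = P(Z < -0.361) ≈ 0.3591.

z = -0.3609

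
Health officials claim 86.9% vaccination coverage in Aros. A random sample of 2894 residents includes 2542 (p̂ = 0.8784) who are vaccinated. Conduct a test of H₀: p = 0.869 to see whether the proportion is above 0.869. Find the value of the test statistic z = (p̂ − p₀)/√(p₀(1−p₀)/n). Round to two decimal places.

z = 1.49

p̂ = 2542/2894 = 0.8784.
Under H₀, SE = √(0.869·0.131/2894) = √(3.93362e-05) = 0.0063.
z = (0.8784 − 0.869)/0.0063 = 0.0094/0.0063 = 1.49.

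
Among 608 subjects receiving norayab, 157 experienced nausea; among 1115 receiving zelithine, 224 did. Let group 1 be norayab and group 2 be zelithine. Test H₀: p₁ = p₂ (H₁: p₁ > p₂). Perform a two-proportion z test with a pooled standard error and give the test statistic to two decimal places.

p̂₁ = 157/608 ≈ 0.2582, p̂₂ = 224/1115 ≈ 0.2009.
Pooled p̂ = (157+224)/(608+1115) = 381/1723 = 0.2211.
SE = √(0.172229 × 0.0025416) = 0.0209.
z = (0.2582 − 0.2009)/0.0209 = 0.0573/0.0209 = 2.74.

z = 2.74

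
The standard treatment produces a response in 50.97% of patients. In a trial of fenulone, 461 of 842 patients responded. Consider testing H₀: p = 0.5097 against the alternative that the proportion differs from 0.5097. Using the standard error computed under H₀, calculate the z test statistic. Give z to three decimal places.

p̂ = 461/842 ≈ 0.54751.
Standard error under H₀: √(0.5097×0.4903/842) = 0.01723.
z = (0.54751 − 0.5097)/0.01723 = 0.03781/0.01723 = 2.194.

z = 2.194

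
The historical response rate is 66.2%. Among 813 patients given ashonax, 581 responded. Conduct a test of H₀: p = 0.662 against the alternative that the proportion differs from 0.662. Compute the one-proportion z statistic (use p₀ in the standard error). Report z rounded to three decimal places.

z = 3.173

p̂ = 581/813 = 0.71464.
Standard error under H₀: √(0.662×0.338/813) = 0.01659.
z = (0.71464 − 0.662)/0.01659 = 0.05264/0.01659 = 3.173.
Two-sided p-value ≈ 2·Φ(−3.173) = 0.0015.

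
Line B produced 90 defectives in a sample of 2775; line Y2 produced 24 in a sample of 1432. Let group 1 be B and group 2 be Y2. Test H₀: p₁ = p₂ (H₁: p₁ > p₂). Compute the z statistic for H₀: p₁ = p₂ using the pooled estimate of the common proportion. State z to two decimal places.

z = 2.97

p̂₁ = 90/2775 ≈ 0.03243, p̂₂ = 24/1432 ≈ 0.01676.
Pooled p̂ = (90+24)/(2775+1432) = 114/4207 = 0.02710.
SE = √(p̂(1−p̂)(1/n₁+1/n₂)) = √(0.02710·0.97290·0.00105868) = √(2.79105e-05) = 0.00528.
z = (0.03243 − 0.01676)/0.00528 = 0.01567/0.00528 = 2.97.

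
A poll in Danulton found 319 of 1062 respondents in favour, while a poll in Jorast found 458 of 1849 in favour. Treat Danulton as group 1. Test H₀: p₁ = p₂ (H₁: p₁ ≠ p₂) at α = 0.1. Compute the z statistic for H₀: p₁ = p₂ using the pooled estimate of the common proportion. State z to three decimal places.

p̂₁ = 319/1062 ≈ 0.30038, p̂₂ = 458/1849 ≈ 0.24770.
Pooled p̂ = (319+458)/(1062+1849) = 777/2911 = 0.26692.
SE = √(0.195673 × 0.00148245) = 0.01703.
z = (0.30038 − 0.24770)/0.01703 = 0.05268/0.01703 = 3.093.
p-value = 2·P(Z > 3.093) ≈ 0.0020, so at α = 0.1 we reject H₀.

z = 3.093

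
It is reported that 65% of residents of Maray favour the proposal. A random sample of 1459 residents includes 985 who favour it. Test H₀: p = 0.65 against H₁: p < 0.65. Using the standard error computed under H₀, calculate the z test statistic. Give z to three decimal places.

p̂ = 985/1459 ≈ 0.675120.
Under H₀, SE = √(0.65·0.35/1459) = √(0.000155929) = 0.012487.
z = (0.675120 − 0.65)/0.012487 = 0.025120/0.012487 = 2.012.
p-value = P(Z < 2.012) ≈ 0.9779.

z = 2.012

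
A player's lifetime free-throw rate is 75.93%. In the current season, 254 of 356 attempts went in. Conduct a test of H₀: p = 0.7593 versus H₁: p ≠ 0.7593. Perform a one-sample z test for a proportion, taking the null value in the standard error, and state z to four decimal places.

z = -2.0221

p̂ = 254/356 = 0.713483.
SE = √(p₀(1−p₀)/n) = √(0.18276/356) = 0.022658.
z = (0.713483 − 0.7593)/0.022658 = -0.045817/0.022658 = -2.0221.
p-value = 2·P(Z > 2.022) ≈ 0.0432.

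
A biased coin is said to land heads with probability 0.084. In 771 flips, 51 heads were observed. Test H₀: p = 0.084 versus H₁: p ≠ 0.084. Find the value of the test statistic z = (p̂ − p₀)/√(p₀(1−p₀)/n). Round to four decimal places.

p̂ = 51/771 = 0.066148.
SE = √(p₀(1−p₀)/n) = √(0.076944/771) = 0.009990.
z = (0.066148 − 0.084)/0.009990 = -0.017852/0.009990 = -1.7870.
p-value = 2·P(Z > 1.787) ≈ 0.0739.

z = -1.7870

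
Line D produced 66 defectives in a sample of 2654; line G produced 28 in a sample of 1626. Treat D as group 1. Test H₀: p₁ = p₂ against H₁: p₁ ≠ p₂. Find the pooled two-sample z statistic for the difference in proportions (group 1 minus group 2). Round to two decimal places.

z = 1.66

p̂₁ = 66/2654 ≈ 0.02487, p̂₂ = 28/1626 ≈ 0.01722.
Pooled p̂ = (66+28)/(2654+1626) = 94/4280 = 0.02196.
SE = √(0.0214803 × 0.000991796) = 0.00462.
z = (0.02487 − 0.01722)/0.00462 = 0.00765/0.00462 = 1.66.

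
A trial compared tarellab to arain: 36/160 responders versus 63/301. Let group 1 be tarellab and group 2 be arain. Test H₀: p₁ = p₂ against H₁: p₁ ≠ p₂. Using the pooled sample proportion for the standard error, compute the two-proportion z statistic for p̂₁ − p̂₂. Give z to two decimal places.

z = 0.39

p̂₁ = 36/160 = 0.2250, p̂₂ = 63/301 = 0.2093.
Pooled p̂ = (36+63)/(160+301) = 99/461 = 0.2148.
SE = √(p̂(1−p̂)(1/n₁+1/n₂)) = √(0.2148·0.7852·0.00957226) = √(0.0016142) = 0.0402.
z = (0.2250 − 0.2093)/0.0402 = 0.0157/0.0402 = 0.39.
p-value = 2·P(Z > 0.391) ≈ 0.6960.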